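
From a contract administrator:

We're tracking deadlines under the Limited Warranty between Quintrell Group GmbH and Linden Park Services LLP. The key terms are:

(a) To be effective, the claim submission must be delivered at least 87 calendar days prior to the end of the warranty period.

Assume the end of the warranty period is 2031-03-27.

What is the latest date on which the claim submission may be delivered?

2031-03-27 minus 87 days is 2030-12-30.

2030-12-30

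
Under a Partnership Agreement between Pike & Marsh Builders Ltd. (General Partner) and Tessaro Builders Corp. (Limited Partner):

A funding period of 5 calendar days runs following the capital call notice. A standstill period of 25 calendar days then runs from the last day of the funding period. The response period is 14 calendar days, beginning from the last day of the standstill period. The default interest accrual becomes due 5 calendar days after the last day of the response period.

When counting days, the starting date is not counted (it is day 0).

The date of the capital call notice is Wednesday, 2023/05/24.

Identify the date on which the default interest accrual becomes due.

2023/07/12

Adding 5 calendar days to 2023/05/24 gives 2023/05/29, which is the last day of the funding period.
The last day of the standstill period: 25 calendar days after 2023/05/29 is 2023/06/23.
The last day of the response period: 14 calendar days after 2023/06/23 is 2023/07/07.
Adding 5 calendar days to 2023/07/07 gives 2023/07/12, which is the date on which the default interest accrual becomes due.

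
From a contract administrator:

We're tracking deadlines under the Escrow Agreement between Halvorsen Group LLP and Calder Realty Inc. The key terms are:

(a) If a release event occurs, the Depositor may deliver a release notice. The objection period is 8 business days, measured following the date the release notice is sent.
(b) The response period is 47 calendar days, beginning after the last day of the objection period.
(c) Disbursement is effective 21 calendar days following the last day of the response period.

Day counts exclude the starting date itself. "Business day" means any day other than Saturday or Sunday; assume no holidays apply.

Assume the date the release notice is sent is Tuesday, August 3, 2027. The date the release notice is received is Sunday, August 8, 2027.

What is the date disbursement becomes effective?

October 20, 2027

The last day of the objection period: counting 8 business days from Tuesday, August 3, 2027 (Aug 4, Aug 5, Aug 6, Aug 9, Aug 10, Aug 11, Aug 12, Aug 13, skipping weekends) reaches Friday, August 13, 2027.
Adding 47 calendar days to August 13, 2027 gives September 29, 2027, which is the last day of the response period.
Adding 21 calendar days to September 29, 2027 gives October 20, 2027, which is the date disbursement becomes effective.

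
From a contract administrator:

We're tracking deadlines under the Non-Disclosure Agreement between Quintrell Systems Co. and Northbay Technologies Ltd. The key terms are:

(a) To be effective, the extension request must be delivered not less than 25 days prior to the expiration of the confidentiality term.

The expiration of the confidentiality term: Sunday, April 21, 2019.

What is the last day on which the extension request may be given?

Counting back 25 calendar days from April 21, 2019 gives March 27, 2019.

March 27, 2019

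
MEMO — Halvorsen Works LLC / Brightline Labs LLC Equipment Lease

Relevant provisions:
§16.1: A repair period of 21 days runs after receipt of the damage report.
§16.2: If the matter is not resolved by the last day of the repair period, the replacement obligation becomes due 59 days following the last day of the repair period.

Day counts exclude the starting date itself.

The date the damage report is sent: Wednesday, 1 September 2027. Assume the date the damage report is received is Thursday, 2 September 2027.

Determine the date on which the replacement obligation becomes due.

The last day of the repair period: 2 September 2027 + 21 days = 23 September 2027.
The date on which the replacement obligation becomes due: 23 September 2027 + 59 days = 21 November 2027.

21 November 2027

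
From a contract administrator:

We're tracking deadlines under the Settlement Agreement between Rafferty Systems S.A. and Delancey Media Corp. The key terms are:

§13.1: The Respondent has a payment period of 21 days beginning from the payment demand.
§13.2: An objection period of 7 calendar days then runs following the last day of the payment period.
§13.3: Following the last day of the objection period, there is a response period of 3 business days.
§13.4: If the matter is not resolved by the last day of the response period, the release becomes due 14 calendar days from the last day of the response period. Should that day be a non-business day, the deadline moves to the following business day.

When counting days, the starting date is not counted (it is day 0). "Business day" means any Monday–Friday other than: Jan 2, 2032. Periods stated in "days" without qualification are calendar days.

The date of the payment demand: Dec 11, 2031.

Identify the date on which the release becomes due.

Jan 27, 2032

The last day of the payment period: 21 calendar days after Dec 11, 2031 is Jan 1, 2032.
The last day of the objection period: 7 calendar days after Jan 1, 2032 is Jan 8, 2032.
The last day of the response period: counting 3 business days from Thursday, Jan 8, 2032 (Jan 9, Jan 12, Jan 13, skipping weekends) reaches Tuesday, Jan 13, 2032.
Adding 14 calendar days to Jan 13, 2032 gives Jan 27, 2032, which is the date on which the release becomes due. Jan 27, 2032 is a Tuesday and is not a listed holiday, so no roll-forward applies.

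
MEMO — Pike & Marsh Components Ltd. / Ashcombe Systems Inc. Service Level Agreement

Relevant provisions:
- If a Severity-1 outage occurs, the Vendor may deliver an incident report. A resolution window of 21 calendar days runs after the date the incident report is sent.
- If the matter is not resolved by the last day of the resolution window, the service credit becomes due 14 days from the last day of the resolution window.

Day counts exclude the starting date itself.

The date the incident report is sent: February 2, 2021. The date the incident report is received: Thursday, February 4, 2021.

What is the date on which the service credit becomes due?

The last day of the resolution window: 21 calendar days after February 2, 2021 is February 23, 2021.
Adding 14 calendar days to February 23, 2021 gives March 9, 2021, which is the date on which the service credit becomes due.

March 9, 2021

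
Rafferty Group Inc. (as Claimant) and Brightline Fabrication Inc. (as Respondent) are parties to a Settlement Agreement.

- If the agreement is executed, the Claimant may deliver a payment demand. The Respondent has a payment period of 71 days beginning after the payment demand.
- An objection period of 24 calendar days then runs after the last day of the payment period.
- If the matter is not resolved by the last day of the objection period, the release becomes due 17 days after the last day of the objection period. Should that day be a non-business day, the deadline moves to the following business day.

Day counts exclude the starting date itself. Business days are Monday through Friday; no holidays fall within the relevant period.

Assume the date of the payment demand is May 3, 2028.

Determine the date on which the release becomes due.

The last day of the payment period: 71 calendar days after May 3, 2028 is July 13, 2028.
Adding 24 calendar days to July 13, 2028 gives August 6, 2028, which is the last day of the objection period.
The date on which the release becomes due: August 6, 2028 + 17 days = August 23, 2028. August 23, 2028 is a Wednesday, so no roll-forward applies.

August 23, 2028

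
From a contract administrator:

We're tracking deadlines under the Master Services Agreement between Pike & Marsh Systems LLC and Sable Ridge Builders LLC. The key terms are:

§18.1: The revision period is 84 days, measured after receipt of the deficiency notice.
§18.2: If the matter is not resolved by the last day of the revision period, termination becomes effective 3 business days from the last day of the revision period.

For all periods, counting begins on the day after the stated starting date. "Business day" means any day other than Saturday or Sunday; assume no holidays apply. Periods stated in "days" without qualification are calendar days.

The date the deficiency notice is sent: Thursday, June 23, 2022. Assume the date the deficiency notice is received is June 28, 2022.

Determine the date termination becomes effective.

The last day of the revision period: 84 calendar days after June 28, 2022 is September 20, 2022.
The date termination becomes effective: 3 business days after Tuesday, September 20, 2022, skipping weekends — Sep 21, Sep 22, Sep 23 — lands on Friday, September 23, 2022.

September 23, 2022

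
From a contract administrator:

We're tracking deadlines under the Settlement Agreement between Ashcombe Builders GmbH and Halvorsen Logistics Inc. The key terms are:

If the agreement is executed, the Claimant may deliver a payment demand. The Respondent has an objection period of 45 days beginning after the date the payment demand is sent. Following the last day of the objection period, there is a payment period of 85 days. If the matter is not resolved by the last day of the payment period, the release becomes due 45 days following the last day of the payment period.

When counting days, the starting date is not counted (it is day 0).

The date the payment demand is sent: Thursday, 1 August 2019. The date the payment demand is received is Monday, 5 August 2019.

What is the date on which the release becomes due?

The last day of the objection period: 45 calendar days after 1 August 2019 is 15 September 2019.
The last day of the payment period: 85 calendar days after 15 September 2019 is 9 December 2019.
The date on which the release becomes due: 45 calendar days after 9 December 2019 is 23 January 2020.

23 January 2020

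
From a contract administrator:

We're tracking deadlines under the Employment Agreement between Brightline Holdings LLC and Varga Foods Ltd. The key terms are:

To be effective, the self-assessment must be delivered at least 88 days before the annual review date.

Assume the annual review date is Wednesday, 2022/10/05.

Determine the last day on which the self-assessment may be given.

2022/07/09

2022/10/05 minus 88 days is 2022/07/09.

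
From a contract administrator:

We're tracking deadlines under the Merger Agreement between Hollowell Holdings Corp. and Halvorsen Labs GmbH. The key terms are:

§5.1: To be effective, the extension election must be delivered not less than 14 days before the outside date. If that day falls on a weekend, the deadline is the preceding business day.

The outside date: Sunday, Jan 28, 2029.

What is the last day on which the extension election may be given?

Counting back 14 calendar days from Jan 28, 2029 gives Jan 14, 2029. That is a Sunday, so the deadline moves back to Friday, Jan 12, 2029.

Jan 12, 2029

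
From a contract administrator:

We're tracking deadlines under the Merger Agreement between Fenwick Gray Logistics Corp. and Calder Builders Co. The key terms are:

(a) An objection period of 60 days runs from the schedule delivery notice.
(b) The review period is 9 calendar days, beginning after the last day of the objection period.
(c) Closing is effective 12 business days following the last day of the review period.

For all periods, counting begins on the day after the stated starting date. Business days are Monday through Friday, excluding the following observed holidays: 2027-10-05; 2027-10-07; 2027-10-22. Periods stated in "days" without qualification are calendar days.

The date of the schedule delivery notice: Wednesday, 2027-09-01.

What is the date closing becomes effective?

2027-11-25

Adding 60 calendar days to 2027-09-01 gives 2027-10-31, which is the last day of the objection period.
The last day of the review period: 9 calendar days after 2027-10-31 is 2027-11-09.
The date closing becomes effective: 12 business days after Tuesday, 2027-11-09, skipping weekends — Nov 10, Nov 11, Nov 12, Nov 15, …, Nov 23, Nov 24, Nov 25 — lands on Thursday, 2027-11-25.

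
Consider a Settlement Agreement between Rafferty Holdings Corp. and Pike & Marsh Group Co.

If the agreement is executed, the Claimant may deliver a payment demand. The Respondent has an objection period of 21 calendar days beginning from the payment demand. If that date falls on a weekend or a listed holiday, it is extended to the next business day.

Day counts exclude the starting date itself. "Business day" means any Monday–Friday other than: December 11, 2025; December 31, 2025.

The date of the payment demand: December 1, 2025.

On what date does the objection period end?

Adding 21 calendar days to December 1, 2025 gives December 22, 2025, which is the last day of the objection period. December 22, 2025 is a Monday and is not a listed holiday, so no roll-forward applies.

December 22, 2025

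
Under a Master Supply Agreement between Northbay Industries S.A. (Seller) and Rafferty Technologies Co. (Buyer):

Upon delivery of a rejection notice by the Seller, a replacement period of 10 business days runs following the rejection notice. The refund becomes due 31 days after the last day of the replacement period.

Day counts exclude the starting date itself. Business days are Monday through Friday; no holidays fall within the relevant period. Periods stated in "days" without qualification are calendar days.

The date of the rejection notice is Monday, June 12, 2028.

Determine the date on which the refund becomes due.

July 27, 2028

The last day of the replacement period: counting 10 business days from Monday, June 12, 2028 (Jun 13, Jun 14, Jun 15, Jun 16, Jun 19, Jun 20, Jun 21, Jun 22, Jun 23, Jun 26, skipping weekends) reaches Monday, June 26, 2028.
The date on which the refund becomes due: June 26, 2028 + 31 days = July 27, 2028.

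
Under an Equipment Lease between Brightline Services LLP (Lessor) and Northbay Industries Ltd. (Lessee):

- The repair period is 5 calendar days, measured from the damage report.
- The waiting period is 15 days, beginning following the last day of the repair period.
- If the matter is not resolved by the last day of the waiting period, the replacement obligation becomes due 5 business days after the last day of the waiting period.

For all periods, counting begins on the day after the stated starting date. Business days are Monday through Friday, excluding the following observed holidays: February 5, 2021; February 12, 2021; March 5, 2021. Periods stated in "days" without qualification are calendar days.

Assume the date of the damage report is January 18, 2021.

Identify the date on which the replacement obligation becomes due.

February 15, 2021

The last day of the repair period: January 18, 2021 + 5 days = January 23, 2021.
Adding 15 calendar days to January 23, 2021 gives February 7, 2021, which is the last day of the waiting period.
The date on which the replacement obligation becomes due: 5 business days after Sunday, February 7, 2021, skipping weekends and the listed holiday on Feb 12 — Feb 8, Feb 9, Feb 10, Feb 11, Feb 15 — lands on Monday, February 15, 2021.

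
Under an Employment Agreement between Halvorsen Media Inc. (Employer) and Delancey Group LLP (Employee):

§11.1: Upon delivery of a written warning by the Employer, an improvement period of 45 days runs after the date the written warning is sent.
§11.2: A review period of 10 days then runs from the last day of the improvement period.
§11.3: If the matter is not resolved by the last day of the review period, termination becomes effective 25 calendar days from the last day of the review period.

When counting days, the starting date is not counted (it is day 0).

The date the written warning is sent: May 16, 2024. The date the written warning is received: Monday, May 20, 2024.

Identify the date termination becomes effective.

August 4, 2024

The last day of the improvement period: May 16, 2024 + 45 days = June 30, 2024.
Adding 10 calendar days to June 30, 2024 gives July 10, 2024, which is the last day of the review period.
Adding 25 calendar days to July 10, 2024 gives August 4, 2024, which is the date termination becomes effective.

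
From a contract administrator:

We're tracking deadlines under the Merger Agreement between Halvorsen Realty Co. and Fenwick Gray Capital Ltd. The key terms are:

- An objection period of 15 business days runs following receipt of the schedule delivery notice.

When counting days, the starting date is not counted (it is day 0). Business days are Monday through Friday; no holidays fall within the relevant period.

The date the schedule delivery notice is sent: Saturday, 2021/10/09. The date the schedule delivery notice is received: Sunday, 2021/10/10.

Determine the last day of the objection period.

From Sunday, 2021/10/10, 15 business days (Oct 11, Oct 12, Oct 13, Oct 14, …, Oct 27, Oct 28, Oct 29, skipping weekends) brings us to Friday, 2021/10/29, which is the last day of the objection period.

2021/10/29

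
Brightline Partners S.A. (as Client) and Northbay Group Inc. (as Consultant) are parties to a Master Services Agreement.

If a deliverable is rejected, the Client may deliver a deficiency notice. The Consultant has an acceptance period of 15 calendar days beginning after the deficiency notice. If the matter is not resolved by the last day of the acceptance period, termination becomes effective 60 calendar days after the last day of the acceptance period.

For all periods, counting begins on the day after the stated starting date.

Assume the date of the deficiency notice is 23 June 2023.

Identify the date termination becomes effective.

6 September 2023

The last day of the acceptance period: 23 June 2023 + 15 days = 8 July 2023.
The date termination becomes effective: 8 July 2023 + 60 days = 6 September 2023.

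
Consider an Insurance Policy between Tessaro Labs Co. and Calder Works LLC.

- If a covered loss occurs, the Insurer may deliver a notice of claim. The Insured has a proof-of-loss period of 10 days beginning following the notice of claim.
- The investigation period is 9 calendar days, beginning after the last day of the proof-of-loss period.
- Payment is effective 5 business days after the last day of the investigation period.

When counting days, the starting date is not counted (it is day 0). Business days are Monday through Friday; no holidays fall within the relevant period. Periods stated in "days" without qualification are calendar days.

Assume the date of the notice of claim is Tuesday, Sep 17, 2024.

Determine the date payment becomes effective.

Oct 11, 2024

Adding 10 calendar days to Sep 17, 2024 gives Sep 27, 2024, which is the last day of the proof-of-loss period.
The last day of the investigation period: 9 calendar days after Sep 27, 2024 is Oct 6, 2024.
The date payment becomes effective: 5 business days after Sunday, Oct 6, 2024, skipping weekends — Oct 7, Oct 8, Oct 9, Oct 10, Oct 11 — lands on Friday, Oct 11, 2024.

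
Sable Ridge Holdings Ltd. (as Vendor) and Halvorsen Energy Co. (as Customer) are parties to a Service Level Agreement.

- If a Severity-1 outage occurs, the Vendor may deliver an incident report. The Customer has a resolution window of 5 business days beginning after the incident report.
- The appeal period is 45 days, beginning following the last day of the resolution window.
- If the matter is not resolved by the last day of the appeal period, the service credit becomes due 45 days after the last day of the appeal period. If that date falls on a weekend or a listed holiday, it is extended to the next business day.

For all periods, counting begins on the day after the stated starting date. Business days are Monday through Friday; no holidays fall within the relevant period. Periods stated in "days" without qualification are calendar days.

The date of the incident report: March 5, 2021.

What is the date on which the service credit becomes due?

June 10, 2021

The last day of the resolution window: counting 5 business days from Friday, March 5, 2021 (Mar 8, Mar 9, Mar 10, Mar 11, Mar 12, skipping weekends) reaches Friday, March 12, 2021.
The last day of the appeal period: 45 calendar days after March 12, 2021 is April 26, 2021.
Adding 45 calendar days to April 26, 2021 gives June 10, 2021, which is the date on which the service credit becomes due. June 10, 2021 is a Thursday, so no roll-forward applies.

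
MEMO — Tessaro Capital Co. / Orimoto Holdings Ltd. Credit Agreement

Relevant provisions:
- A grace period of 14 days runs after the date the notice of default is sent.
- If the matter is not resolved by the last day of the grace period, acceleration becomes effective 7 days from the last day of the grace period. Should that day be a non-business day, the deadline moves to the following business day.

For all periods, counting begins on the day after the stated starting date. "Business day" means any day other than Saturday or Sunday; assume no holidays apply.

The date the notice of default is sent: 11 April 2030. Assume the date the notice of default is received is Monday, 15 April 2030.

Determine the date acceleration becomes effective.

2 May 2030

The last day of the grace period: 14 calendar days after 11 April 2030 is 25 April 2030.
The date acceleration becomes effective: 25 April 2030 + 7 days = 2 May 2030. 2 May 2030 is a Thursday, so no roll-forward applies.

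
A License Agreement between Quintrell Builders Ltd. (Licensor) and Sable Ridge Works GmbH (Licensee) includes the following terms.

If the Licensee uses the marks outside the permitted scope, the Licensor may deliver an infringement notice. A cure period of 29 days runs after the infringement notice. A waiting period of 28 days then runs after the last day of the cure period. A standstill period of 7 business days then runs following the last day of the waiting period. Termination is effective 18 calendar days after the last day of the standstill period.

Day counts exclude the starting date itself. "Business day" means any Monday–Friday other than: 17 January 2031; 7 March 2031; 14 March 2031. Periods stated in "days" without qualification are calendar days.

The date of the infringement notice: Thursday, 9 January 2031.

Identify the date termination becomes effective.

The last day of the cure period: 29 calendar days after 9 January 2031 is 7 February 2031.
Adding 28 calendar days to 7 February 2031 gives 7 March 2031, which is the last day of the waiting period.
The last day of the standstill period: counting 7 business days from Friday, 7 March 2031 (Mar 10, Mar 11, Mar 12, Mar 13, Mar 17, Mar 18, Mar 19, skipping weekends and the listed holiday on Mar 14) reaches Wednesday, 19 March 2031.
The date termination becomes effective: 19 March 2031 + 18 days = 6 April 2031.

6 April 2031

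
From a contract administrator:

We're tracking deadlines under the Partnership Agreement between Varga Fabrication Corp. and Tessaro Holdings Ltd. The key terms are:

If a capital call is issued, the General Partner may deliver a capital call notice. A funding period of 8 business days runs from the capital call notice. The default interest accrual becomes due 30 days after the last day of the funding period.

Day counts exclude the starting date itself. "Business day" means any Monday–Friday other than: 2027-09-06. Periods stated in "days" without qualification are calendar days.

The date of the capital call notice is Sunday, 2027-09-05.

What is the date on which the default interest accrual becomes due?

From Sunday, 2027-09-05, 8 business days (Sep 7, Sep 8, Sep 9, Sep 10, Sep 13, Sep 14, Sep 15, Sep 16, skipping weekends and the listed holiday on Sep 6) brings us to Thursday, 2027-09-16, which is the last day of the funding period.
Adding 30 calendar days to 2027-09-16 gives 2027-10-16, which is the date on which the default interest accrual becomes due.

2027-10-16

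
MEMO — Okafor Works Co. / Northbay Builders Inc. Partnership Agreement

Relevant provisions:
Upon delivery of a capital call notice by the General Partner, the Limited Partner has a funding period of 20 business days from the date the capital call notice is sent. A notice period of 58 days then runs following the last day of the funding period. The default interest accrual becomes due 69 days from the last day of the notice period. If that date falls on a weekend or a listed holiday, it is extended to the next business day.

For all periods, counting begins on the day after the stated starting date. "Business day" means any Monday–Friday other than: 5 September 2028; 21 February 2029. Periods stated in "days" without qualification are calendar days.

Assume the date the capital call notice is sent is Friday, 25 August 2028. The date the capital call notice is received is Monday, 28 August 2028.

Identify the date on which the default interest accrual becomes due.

30 January 2029

The last day of the funding period: counting 20 business days from Friday, 25 August 2028 (Aug 28, Aug 29, Aug 30, Aug 31, …, Sep 21, Sep 22, Sep 25, skipping weekends and the listed holiday on Sep 5) reaches Monday, 25 September 2028.
The last day of the notice period: 25 September 2028 + 58 days = 22 November 2028.
The date on which the default interest accrual becomes due: 22 November 2028 + 69 days = 30 January 2029. 30 January 2029 is a Tuesday and is not a listed holiday, so no roll-forward applies.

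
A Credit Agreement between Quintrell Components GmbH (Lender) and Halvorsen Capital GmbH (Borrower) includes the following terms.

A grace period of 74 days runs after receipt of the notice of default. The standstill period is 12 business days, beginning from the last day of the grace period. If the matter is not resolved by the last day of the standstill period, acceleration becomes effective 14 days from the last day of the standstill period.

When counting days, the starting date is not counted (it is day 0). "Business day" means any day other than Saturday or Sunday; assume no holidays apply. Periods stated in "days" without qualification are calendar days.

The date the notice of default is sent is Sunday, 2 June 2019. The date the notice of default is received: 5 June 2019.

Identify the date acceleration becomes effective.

17 September 2019

The last day of the grace period: 5 June 2019 + 74 days = 18 August 2019.
The last day of the standstill period: 12 business days after Sunday, 18 August 2019, skipping weekends — Aug 19, Aug 20, Aug 21, Aug 22, …, Aug 30, Sep 2, Sep 3 — lands on Tuesday, 3 September 2019.
The date acceleration becomes effective: 14 calendar days after 3 September 2019 is 17 September 2019.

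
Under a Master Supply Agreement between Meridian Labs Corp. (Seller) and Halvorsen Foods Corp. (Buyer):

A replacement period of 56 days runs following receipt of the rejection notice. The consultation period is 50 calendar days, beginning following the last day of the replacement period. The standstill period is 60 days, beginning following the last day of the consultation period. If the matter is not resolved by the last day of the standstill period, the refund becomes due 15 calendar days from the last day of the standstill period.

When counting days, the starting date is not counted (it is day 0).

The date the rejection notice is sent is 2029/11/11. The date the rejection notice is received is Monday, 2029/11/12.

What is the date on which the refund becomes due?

The last day of the replacement period: 56 calendar days after 2029/11/12 is 2030/01/07.
The last day of the consultation period: 50 calendar days after 2030/01/07 is 2030/02/26.
The last day of the standstill period: 2030/02/26 + 60 days = 2030/04/27.
Adding 15 calendar days to 2030/04/27 gives 2030/05/12, which is the date on which the refund becomes due.

2030/05/12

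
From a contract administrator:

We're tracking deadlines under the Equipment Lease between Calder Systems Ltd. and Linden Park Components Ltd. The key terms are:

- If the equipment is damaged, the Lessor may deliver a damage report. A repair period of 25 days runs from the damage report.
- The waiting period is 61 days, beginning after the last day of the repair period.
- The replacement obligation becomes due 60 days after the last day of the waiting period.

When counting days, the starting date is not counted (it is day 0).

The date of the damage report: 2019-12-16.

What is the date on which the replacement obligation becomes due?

The last day of the repair period: 2019-12-16 + 25 days = 2020-01-10.
Adding 61 calendar days to 2020-01-10 gives 2020-03-11, which is the last day of the waiting period.
The date on which the replacement obligation becomes due: 60 calendar days after 2020-03-11 is 2020-05-10.

2020-05-10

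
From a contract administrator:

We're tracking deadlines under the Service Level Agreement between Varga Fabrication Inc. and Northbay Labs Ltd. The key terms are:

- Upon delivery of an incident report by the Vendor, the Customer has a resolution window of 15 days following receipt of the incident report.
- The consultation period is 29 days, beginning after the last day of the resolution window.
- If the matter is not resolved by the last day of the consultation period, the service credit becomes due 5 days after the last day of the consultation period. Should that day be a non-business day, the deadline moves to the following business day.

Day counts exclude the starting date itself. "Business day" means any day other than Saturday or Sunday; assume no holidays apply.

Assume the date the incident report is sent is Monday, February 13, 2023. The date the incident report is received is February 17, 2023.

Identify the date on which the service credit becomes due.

The last day of the resolution window: 15 calendar days after February 17, 2023 is March 4, 2023.
The last day of the consultation period: 29 calendar days after March 4, 2023 is April 2, 2023.
Adding 5 calendar days to April 2, 2023 gives April 7, 2023, which is the date on which the service credit becomes due. April 7, 2023 is a Friday, so no roll-forward applies.

April 7, 2023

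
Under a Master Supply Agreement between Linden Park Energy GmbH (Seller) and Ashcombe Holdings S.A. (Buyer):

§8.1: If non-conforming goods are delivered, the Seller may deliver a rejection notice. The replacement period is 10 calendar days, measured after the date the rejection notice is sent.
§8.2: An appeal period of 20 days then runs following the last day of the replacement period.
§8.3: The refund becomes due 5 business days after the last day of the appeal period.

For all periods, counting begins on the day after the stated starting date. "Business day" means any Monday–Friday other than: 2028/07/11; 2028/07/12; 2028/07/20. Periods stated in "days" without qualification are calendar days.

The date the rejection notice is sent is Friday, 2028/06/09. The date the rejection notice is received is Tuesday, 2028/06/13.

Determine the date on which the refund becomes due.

2028/07/18

The last day of the replacement period: 2028/06/09 + 10 days = 2028/06/19.
Adding 20 calendar days to 2028/06/19 gives 2028/07/09, which is the last day of the appeal period.
From Sunday, 2028/07/09, 5 business days (Jul 10, Jul 13, Jul 14, Jul 17, Jul 18, skipping weekends and the listed holidays on Jul 11, Jul 12) brings us to Tuesday, 2028/07/18, which is the date on which the refund becomes due.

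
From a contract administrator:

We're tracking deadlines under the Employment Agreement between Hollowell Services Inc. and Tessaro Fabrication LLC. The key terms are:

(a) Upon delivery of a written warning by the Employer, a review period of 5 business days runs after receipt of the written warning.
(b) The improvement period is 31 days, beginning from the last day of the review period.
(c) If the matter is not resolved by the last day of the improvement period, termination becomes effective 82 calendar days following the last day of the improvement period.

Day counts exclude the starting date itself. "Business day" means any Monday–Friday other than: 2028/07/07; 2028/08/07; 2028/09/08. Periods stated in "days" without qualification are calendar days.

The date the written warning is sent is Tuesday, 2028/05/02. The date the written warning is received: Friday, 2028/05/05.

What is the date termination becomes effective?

2028/09/02

The last day of the review period: counting 5 business days from Friday, 2028/05/05 (May 8, May 9, May 10, May 11, May 12, skipping weekends) reaches Friday, 2028/05/12.
The last day of the improvement period: 2028/05/12 + 31 days = 2028/06/12.
The date termination becomes effective: 82 calendar days after 2028/06/12 is 2028/09/02.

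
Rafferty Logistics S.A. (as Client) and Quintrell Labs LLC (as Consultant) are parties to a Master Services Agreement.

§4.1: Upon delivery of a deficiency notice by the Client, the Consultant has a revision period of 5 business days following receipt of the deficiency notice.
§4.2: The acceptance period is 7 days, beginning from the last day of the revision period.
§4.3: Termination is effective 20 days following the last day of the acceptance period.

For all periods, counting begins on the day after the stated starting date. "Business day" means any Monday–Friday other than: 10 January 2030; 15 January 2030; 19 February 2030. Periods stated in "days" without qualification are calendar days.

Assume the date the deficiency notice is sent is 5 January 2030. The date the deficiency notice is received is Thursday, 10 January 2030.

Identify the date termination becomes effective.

The last day of the revision period: 5 business days after Thursday, 10 January 2030, skipping weekends and the listed holiday on Jan 15 — Jan 11, Jan 14, Jan 16, Jan 17, Jan 18 — lands on Friday, 18 January 2030.
The last day of the acceptance period: 18 January 2030 + 7 days = 25 January 2030.
Adding 20 calendar days to 25 January 2030 gives 14 February 2030, which is the date termination becomes effective.

14 February 2030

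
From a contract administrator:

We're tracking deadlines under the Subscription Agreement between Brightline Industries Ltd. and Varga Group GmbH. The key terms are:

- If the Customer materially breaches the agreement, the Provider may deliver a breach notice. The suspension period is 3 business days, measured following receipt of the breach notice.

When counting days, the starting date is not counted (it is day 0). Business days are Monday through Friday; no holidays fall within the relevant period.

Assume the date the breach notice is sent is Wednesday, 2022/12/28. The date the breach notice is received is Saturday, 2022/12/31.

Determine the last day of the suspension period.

The last day of the suspension period: counting 3 business days from Saturday, 2022/12/31 (Jan 2, Jan 3, Jan 4, skipping weekends) reaches Wednesday, 2023/01/04.

2023/01/04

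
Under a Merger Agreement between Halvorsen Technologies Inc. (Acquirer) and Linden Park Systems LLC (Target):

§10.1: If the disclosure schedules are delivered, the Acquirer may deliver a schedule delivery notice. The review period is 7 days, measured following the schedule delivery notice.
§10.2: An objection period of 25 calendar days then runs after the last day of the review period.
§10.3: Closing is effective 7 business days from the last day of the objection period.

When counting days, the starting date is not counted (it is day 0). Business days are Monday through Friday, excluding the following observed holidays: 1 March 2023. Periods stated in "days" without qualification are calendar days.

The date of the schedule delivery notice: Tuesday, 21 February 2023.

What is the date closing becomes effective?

Adding 7 calendar days to 21 February 2023 gives 28 February 2023, which is the last day of the review period.
The last day of the objection period: 28 February 2023 + 25 days = 25 March 2023.
The date closing becomes effective: 7 business days after Saturday, 25 March 2023, skipping weekends — Mar 27, Mar 28, Mar 29, Mar 30, Mar 31, Apr 3, Apr 4 — lands on Tuesday, 4 April 2023.

4 April 2023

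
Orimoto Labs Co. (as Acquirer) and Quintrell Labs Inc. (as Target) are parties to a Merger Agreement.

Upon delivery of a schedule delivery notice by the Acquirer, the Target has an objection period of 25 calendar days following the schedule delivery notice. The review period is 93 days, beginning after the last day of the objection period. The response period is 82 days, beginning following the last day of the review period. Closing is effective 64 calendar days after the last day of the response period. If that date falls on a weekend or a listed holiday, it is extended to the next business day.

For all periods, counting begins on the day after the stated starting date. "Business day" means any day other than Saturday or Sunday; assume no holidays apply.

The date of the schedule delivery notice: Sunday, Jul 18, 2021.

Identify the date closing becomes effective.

Adding 25 calendar days to Jul 18, 2021 gives Aug 12, 2021, which is the last day of the objection period.
Adding 93 calendar days to Aug 12, 2021 gives Nov 13, 2021, which is the last day of the review period.
Adding 82 calendar days to Nov 13, 2021 gives Feb 3, 2022, which is the last day of the response period.
The date closing becomes effective: 64 calendar days after Feb 3, 2022 is Apr 8, 2022. Apr 8, 2022 is a Friday, so no roll-forward applies.

Apr 8, 2022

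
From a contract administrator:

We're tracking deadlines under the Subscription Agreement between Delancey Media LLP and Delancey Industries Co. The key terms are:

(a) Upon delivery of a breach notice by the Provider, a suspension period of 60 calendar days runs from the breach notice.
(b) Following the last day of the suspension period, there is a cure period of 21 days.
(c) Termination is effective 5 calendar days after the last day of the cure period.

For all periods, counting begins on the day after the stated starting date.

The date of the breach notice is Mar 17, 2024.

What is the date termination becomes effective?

Adding 60 calendar days to Mar 17, 2024 gives May 16, 2024, which is the last day of the suspension period.
The last day of the cure period: 21 calendar days after May 16, 2024 is Jun 6, 2024.
Adding 5 calendar days to Jun 6, 2024 gives Jun 11, 2024, which is the date termination becomes effective.

Jun 11, 2024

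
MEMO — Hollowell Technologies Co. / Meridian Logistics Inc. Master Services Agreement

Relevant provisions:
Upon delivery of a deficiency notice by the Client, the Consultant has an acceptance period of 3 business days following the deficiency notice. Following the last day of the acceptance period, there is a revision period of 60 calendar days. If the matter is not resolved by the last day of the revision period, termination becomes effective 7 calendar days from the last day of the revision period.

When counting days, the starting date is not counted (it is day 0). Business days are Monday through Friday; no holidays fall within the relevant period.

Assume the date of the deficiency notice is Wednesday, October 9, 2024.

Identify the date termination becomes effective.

The last day of the acceptance period: counting 3 business days from Wednesday, October 9, 2024 (Oct 10, Oct 11, Oct 14, skipping weekends) reaches Monday, October 14, 2024.
The last day of the revision period: 60 calendar days after October 14, 2024 is December 13, 2024.
The date termination becomes effective: December 13, 2024 + 7 days = December 20, 2024.

December 20, 2024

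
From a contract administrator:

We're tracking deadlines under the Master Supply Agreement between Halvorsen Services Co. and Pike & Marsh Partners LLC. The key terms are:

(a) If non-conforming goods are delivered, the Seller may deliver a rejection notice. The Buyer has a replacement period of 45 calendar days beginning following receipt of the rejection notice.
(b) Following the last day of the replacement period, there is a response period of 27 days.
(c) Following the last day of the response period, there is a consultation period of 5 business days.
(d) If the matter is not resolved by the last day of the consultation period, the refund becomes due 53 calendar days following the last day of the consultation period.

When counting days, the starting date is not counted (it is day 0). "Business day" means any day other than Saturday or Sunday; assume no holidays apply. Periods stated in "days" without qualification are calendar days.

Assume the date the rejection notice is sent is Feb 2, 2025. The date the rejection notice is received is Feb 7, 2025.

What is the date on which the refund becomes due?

Jun 17, 2025

Adding 45 calendar days to Feb 7, 2025 gives Mar 24, 2025, which is the last day of the replacement period.
The last day of the response period: Mar 24, 2025 + 27 days = Apr 20, 2025.
From Sunday, Apr 20, 2025, 5 business days (Apr 21, Apr 22, Apr 23, Apr 24, Apr 25, skipping weekends) brings us to Friday, Apr 25, 2025, which is the last day of the consultation period.
Adding 53 calendar days to Apr 25, 2025 gives Jun 17, 2025, which is the date on which the refund becomes due.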